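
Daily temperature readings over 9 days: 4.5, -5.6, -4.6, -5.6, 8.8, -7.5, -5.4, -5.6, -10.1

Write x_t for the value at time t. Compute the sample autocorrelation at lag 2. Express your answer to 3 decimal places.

Mean x̄ = (4.5 − 5.6 − 4.6 − 5.6 + 8.8 − 7.5 − 5.4 − 5.6 − 10.1)/9 = -3.4556
Σ(x_t−x̄)(x_{t+2}−x̄) = (-9.1047) + (4.5986) + (-14.0258) + (8.6731) + (-23.8302) + (8.6731) + (12.9198) = -12.0962
Denominator Σ(x_t−x̄)² = 292.8822
r_2 = -12.0962 / 292.8822 = -0.041

-0.041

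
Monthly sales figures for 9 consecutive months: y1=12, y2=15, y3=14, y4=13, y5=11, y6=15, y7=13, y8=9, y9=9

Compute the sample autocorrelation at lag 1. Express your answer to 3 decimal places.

Mean ȳ = (12 + 15 + 14 + 13 + 11 + 15 + 13 + 9 + 9)/9 = 12.3333
Numerator Σ_{t=1}^{8}(y_t−ȳ)(y_{t+1}−ȳ) = 10.8889
Denominator Σ(y_t−ȳ)² = 42.0000
r_1 = 10.8889 / 42.0000 = 0.259

0.259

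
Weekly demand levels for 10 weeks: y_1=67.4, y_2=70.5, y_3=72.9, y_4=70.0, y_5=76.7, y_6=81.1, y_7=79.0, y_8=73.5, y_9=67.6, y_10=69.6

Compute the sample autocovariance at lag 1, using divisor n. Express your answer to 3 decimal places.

Mean ȳ = (67.4 + 70.5 + 72.9 + 70.0 + 76.7 + 81.1 + 79.0 + 73.5 + 67.6 + 69.6)/10 = 72.8300
Σ_{t=1}^{9}(y_t−ȳ)(y_{t+1}−ȳ) = 101.8921
γ_1 = 101.8921 / 10 = 10.189

10.189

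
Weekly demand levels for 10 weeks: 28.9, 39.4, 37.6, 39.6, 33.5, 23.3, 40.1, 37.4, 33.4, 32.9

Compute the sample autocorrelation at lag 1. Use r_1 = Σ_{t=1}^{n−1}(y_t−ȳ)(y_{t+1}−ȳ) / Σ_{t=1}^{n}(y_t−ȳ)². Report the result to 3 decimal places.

Mean ȳ = (28.9 + 39.4 + 37.6 + 39.6 + 33.5 + 23.3 + 40.1 + 37.4 + 33.4 + 32.9)/10 = 34.6100
Numerator Σ_{t=1}^{9}(y_t−ȳ)(y_{t+1}−ȳ) = -39.1751
Denominator Σ(y_t−ȳ)² = 260.8490
r_1 = -39.1751 / 260.8490 = -0.150

-0.150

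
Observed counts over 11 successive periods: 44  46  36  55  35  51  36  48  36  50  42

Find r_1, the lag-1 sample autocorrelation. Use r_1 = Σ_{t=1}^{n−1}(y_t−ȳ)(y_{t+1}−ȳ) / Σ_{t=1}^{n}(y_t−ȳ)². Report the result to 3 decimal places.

Mean ȳ = (44 + 46 + 36 + 55 + 35 + 51 + 36 + 48 + 36 + 50 + 42)/11 = 43.5455
Numerator Σ_{t=1}^{10}(y_t−ȳ)(y_{t+1}−ȳ) = -447.5702
Denominator Σ(y_t−ȳ)² = 500.7273
r_1 = -447.5702 / 500.7273 = -0.894

-0.894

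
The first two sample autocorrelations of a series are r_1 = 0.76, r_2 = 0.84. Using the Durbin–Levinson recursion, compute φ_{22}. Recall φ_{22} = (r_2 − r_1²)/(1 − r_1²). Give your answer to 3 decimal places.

φ_{22} = (r_2 − r_1²) / (1 − r_1²)
r_1² = (0.76)² = 0.5776
Numerator = 0.84 − 0.5776 = 0.2624; denominator = 1 − 0.5776 = 0.4224
φ_{22} = 0.2624 / 0.4224 = 0.621

0.621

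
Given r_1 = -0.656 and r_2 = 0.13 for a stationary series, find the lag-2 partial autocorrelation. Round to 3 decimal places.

φ_{22} = (r_2 − r_1²) / (1 − r_1²)
r_1² = (-0.656)² = 0.430336
Numerator = 0.13 − 0.4303 = -0.3003; denominator = 1 − 0.4303 = 0.5697
φ_{22} = -0.3003 / 0.5697 = -0.527

-0.527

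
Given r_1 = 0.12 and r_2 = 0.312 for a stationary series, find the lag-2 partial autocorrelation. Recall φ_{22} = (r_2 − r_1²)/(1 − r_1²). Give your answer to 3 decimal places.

0.302

φ_{22} = (r_2 − r_1²) / (1 − r_1²)
r_1² = (0.12)² = 0.0144
Numerator = 0.312 − 0.0144 = 0.2976; denominator = 1 − 0.0144 = 0.9856
φ_{22} = 0.2976 / 0.9856 = 0.302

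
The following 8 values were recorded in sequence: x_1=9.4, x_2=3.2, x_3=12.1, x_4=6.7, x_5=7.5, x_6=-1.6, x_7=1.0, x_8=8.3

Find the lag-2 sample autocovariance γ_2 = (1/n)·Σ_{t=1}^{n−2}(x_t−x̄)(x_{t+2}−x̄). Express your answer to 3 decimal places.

Mean x̄ = (9.4 + 3.2 + 12.1 + 6.7 + 7.5 − 1.6 + 1.0 + 8.3)/8 = 5.8250
Deviations: 3.5750, -2.6250, 6.2750, 0.8750, 1.6750, -7.4250, -4.8250, 2.4750
Σ_{t=1}^{6}(x_t−x̄)(x_{t+2}−x̄) = -2.3088
γ_2 = -2.3088 / 8 = -0.289

-0.289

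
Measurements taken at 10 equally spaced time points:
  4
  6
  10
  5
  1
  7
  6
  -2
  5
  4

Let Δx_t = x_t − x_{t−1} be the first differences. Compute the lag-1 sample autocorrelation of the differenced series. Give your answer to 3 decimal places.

First differences Δx: 2, 4, -5, -4, 6, -1, -8, 7, -1
Mean of differences = 0.0000
Numerator Σ(Δx_t−Δx̄)(Δx_{t+1}−Δx̄) = -77.0000
Denominator Σ(Δx_t−Δx̄)² = 212.0000
r_1(Δx) = -77.0000 / 212.0000 = -0.363

-0.363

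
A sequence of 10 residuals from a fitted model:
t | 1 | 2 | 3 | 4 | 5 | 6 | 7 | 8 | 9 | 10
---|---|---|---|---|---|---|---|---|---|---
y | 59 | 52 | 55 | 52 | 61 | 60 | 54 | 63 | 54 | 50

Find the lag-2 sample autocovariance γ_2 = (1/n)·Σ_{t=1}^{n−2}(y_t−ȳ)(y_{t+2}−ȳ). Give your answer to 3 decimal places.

Mean ȳ = (59 + 52 + 55 + 52 + 61 + 60 + 54 + 63 + 54 + 50)/10 = 56.0000
Σ_{t=1}^{8}(y_t−ȳ)(y_{t+2}−ȳ) = -28.0000
γ_2 = -28.0000 / 10 = -2.800

-2.800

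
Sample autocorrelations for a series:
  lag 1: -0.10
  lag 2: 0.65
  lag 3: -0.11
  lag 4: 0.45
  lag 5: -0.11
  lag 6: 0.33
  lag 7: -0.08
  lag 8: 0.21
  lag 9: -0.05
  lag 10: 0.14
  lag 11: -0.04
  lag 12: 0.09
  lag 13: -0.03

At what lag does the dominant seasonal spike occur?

2

The largest autocorrelation is r_2 = 0.65, with weaker echoes at lags 4 (0.45), 6 (0.33) and 8 (0.21); the remaining lags stay at or below 0.14.
The dominant spike at lag 2 indicates a seasonal period of 2.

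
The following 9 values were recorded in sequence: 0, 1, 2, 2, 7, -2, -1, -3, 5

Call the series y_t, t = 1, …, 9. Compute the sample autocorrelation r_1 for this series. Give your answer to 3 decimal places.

-0.154

Mean ȳ = (0 + 1 + 2 + 2 + 7 − 2 − 1 − 3 + 5)/9 = 1.2222
Numerator Σ_{t=1}^{8}(y_t−ȳ)(y_{t+1}−ȳ) = -12.8272
Denominator Σ(y_t−ȳ)² = 83.5556
r_1 = -12.8272 / 83.5556 = -0.154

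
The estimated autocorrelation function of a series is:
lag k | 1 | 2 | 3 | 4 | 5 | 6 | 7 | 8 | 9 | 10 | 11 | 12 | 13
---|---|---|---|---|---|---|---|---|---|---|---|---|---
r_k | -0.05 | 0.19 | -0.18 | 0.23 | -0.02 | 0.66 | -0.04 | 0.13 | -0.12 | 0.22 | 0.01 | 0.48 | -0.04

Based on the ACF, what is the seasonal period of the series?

The largest autocorrelation is r_6 = 0.66, with a weaker echo at lag 12 (0.48); the remaining lags stay at or below 0.23.
The dominant spike at lag 6 indicates a seasonal period of 6.

6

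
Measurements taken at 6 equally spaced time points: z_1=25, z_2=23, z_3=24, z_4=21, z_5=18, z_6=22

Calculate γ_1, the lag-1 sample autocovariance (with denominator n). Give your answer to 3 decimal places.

1.218

Mean z̄ = (25 + 23 + 24 + 21 + 18 + 22)/6 = 22.1667
Σ_{t=1}^{5}(z_t−z̄)(z_{t+1}−z̄) = 7.3056
γ_1 = 7.3056 / 6 = 1.218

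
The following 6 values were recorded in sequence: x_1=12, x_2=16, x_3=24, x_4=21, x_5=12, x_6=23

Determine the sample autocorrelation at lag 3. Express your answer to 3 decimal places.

0.164

Mean x̄ = (12 + 16 + 24 + 21 + 12 + 23)/6 = 18.0000
Deviations from mean: -6.0000, -2.0000, 6.0000, 3.0000, -6.0000, 5.0000
Numerator Σ_{t=1}^{3}(x_t−x̄)(x_{t+3}−x̄) = 24.0000
Denominator Σ(x_t−x̄)² = 146.0000
r_3 = 24.0000 / 146.0000 = 0.164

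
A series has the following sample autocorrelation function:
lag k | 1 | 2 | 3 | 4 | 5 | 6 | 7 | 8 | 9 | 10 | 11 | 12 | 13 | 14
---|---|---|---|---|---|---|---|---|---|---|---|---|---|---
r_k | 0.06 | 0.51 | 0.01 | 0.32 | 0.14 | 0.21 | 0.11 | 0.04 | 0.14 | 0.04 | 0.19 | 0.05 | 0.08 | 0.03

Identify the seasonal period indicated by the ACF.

The largest autocorrelation is r_2 = 0.51, with weaker echoes at lags 4 (0.32) and 6 (0.21); the remaining lags stay at or below 0.19.
The dominant spike at lag 2 indicates a seasonal period of 2.

2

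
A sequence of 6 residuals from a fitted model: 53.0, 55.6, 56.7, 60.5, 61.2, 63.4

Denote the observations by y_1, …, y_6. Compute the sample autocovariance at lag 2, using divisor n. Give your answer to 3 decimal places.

Mean ȳ = (53.0 + 55.6 + 56.7 + 60.5 + 61.2 + 63.4)/6 = 58.4000
Σ_{t=1}^{4}(y_t−ȳ)(y_{t+2}−ȳ) = 9.0400
γ_2 = 9.0400 / 6 = 1.507

1.507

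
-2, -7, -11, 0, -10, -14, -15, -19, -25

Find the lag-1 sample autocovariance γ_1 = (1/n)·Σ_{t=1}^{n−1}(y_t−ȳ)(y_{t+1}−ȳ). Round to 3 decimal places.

Mean ȳ = (-2 − 7 − 11 + 0 − 10 − 14 − 15 − 19 − 25)/9 = -11.4444
Σ_{t=1}^{8}(y_t−ȳ)(y_{t+1}−ȳ) = 200.2469
γ_1 = 200.2469 / 9 = 22.250

22.250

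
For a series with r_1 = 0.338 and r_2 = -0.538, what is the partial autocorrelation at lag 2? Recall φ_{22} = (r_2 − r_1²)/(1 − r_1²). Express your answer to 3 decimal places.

φ_{22} = (r_2 − r_1²) / (1 − r_1²)
r_1² = (0.338)² = 0.114244
Numerator = -0.538 − 0.1142 = -0.6522; denominator = 1 − 0.1142 = 0.8858
φ_{22} = -0.6522 / 0.8858 = -0.736

-0.736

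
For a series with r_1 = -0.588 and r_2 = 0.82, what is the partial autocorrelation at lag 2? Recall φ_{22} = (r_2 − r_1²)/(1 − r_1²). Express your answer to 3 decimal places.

0.725

φ_{22} = (r_2 − r_1²) / (1 − r_1²)
r_1² = (-0.588)² = 0.345744
Numerator = 0.82 − 0.3457 = 0.4743; denominator = 1 − 0.3457 = 0.6543
φ_{22} = 0.4743 / 0.6543 = 0.725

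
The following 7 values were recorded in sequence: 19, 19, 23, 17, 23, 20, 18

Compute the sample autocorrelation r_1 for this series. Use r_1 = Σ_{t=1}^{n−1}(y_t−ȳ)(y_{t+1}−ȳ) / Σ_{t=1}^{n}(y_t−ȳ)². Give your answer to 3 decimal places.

-0.601

Mean ȳ = (19 + 19 + 23 + 17 + 23 + 20 + 18)/7 = 19.8571
Deviations from mean: -0.8571, -0.8571, 3.1429, -2.8571, 3.1429, 0.1429, -1.8571
Σ(y_t−ȳ)(y_{t+1}−ȳ) = (0.7347) + (-2.6939) + (-8.9796) + (-8.9796) + (0.4490) + (-0.2653) = -19.7347
Denominator Σ(y_t−ȳ)² = 32.8571
r_1 = -19.7347 / 32.8571 = -0.601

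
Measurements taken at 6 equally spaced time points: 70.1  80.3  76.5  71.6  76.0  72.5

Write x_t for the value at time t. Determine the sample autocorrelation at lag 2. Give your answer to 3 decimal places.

-0.235

Mean x̄ = (70.1 + 80.3 + 76.5 + 71.6 + 76.0 + 72.5)/6 = 74.5000
Σ(x_t−x̄)(x_{t+2}−x̄) = (-8.8000) + (-16.8200) + (3.0000) + (5.8000) = -16.8200
Denominator Σ(x_t−x̄)² = 71.6600
r_2 = -16.8200 / 71.6600 = -0.235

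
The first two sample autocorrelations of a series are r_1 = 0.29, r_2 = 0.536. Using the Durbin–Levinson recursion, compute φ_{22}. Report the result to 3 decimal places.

φ_{22} = (r_2 − r_1²) / (1 − r_1²)
r_1² = (0.29)² = 0.0841
Numerator = 0.536 − 0.0841 = 0.4519; denominator = 1 − 0.0841 = 0.9159
φ_{22} = 0.4519 / 0.9159 = 0.493

0.493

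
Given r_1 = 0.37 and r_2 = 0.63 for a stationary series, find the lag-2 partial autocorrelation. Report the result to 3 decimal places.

φ_{22} = (r_2 − r_1²) / (1 − r_1²)
r_1² = (0.37)² = 0.1369
Numerator = 0.63 − 0.1369 = 0.4931; denominator = 1 − 0.1369 = 0.8631
φ_{22} = 0.4931 / 0.8631 = 0.571

0.571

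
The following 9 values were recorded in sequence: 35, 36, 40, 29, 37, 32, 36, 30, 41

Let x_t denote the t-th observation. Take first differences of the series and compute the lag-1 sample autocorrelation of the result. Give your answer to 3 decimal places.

-0.693

First differences Δx: 1, 4, -11, 8, -5, 4, -6, 11
Mean of differences = 0.7500
Numerator Σ(Δx_t−Δx̄)(Δx_{t+1}−Δx̄) = -274.0625
Denominator Σ(Δx_t−Δx̄)² = 395.5000
r_1(Δx) = -274.0625 / 395.5000 = -0.693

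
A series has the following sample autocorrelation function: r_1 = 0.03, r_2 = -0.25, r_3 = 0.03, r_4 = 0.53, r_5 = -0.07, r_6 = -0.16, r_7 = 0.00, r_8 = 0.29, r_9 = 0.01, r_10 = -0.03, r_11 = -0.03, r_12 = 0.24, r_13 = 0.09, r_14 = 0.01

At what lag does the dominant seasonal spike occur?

4

The largest autocorrelation is r_4 = 0.53, with weaker echoes at lags 8 (0.29) and 12 (0.24); the remaining lags stay at or below 0.09.
The dominant spike at lag 4 indicates a seasonal period of 4.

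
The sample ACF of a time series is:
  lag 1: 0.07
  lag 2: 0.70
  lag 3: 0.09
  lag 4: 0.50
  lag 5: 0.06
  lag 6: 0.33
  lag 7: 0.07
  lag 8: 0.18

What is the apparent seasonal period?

2

The largest autocorrelation is r_2 = 0.70, with weaker echoes at lags 4 (0.50), 6 (0.33) and 8 (0.18); the remaining lags stay at or below 0.09.
The dominant spike at lag 2 indicates a seasonal period of 2.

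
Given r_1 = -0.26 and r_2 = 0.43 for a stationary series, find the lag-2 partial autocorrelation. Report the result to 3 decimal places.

0.389

φ_{22} = (r_2 − r_1²) / (1 − r_1²)
r_1² = (-0.26)² = 0.0676
Numerator = 0.43 − 0.0676 = 0.3624; denominator = 1 − 0.0676 = 0.9324
φ_{22} = 0.3624 / 0.9324 = 0.389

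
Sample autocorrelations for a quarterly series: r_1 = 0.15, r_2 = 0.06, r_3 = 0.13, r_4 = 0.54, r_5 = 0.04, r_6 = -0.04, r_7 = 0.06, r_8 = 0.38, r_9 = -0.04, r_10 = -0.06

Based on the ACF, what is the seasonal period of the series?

4

The largest autocorrelation is r_4 = 0.54, with a weaker echo at lag 8 (0.38); the remaining lags stay at or below 0.15.
The dominant spike at lag 4 indicates a seasonal period of 4.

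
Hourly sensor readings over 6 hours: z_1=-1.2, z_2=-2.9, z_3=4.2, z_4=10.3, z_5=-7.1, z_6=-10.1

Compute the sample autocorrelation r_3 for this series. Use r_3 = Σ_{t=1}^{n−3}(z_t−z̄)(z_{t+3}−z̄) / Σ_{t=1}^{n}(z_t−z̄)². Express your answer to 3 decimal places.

Mean z̄ = (-1.2 − 2.9 + 4.2 + 10.3 − 7.1 − 10.1)/6 = -1.1333
Deviations from mean: -0.0667, -1.7667, 5.3333, 11.4333, -5.9667, -8.9667
Numerator Σ_{t=1}^{3}(z_t−z̄)(z_{t+3}−z̄) = -38.0433
Denominator Σ(z_t−z̄)² = 278.2933
r_3 = -38.0433 / 278.2933 = -0.137

-0.137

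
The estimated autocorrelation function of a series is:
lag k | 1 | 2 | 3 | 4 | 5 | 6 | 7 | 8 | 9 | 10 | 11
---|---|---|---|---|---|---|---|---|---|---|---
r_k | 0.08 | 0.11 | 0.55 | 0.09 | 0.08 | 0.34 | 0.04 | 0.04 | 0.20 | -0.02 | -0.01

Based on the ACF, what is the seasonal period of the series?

The largest autocorrelation is r_3 = 0.55, with weaker echoes at lags 6 (0.34) and 9 (0.20); the remaining lags stay at or below 0.11.
The dominant spike at lag 3 indicates a seasonal period of 3.

3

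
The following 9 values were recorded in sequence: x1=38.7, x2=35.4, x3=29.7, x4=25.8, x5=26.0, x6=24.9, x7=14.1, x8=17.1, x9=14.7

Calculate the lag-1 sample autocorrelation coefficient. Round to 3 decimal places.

0.601

Mean x̄ = (38.7 + 35.4 + 29.7 + 25.8 + 26.0 + 24.9 + 14.1 + 17.1 + 14.7)/9 = 25.1556
Numerator Σ_{t=1}^{8}(x_t−x̄)(x_{t+1}−x̄) = 364.6769
Denominator Σ(x_t−x̄)² = 606.6822
r_1 = 364.6769 / 606.6822 = 0.601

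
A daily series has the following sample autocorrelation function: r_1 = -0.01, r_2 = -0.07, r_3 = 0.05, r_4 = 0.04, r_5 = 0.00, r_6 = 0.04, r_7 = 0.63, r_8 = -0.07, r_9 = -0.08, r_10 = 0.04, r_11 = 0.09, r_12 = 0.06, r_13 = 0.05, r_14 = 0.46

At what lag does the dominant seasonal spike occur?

The largest autocorrelation is r_7 = 0.63, with a weaker echo at lag 14 (0.46); the remaining lags stay at or below 0.09.
The dominant spike at lag 7 indicates a seasonal period of 7.

7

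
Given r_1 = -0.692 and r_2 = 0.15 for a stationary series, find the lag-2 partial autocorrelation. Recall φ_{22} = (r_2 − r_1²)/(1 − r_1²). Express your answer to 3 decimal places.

φ_{22} = (r_2 − r_1²) / (1 − r_1²)
r_1² = (-0.692)² = 0.478864
Numerator = 0.15 − 0.4789 = -0.3289; denominator = 1 − 0.4789 = 0.5211
φ_{22} = -0.3289 / 0.5211 = -0.631

-0.631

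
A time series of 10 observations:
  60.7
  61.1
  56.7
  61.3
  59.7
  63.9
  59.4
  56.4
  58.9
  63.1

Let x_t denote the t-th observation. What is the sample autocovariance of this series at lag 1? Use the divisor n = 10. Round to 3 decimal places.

-0.804

Mean x̄ = (60.7 + 61.1 + 56.7 + 61.3 + 59.7 + 63.9 + 59.4 + 56.4 + 58.9 + 63.1)/10 = 60.1200
Σ_{t=1}^{9}(x_t−x̄)(x_{t+1}−x̄) = -8.0424
γ_1 = -8.0424 / 10 = -0.804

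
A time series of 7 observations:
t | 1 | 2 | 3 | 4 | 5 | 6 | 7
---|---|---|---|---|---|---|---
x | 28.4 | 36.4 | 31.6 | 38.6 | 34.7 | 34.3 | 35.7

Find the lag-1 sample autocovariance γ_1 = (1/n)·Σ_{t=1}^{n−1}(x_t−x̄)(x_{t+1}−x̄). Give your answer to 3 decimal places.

-3.960

Mean x̄ = (28.4 + 36.4 + 31.6 + 38.6 + 34.7 + 34.3 + 35.7)/7 = 34.2429
Deviations: -5.8429, 2.1571, -2.6429, 4.3571, 0.4571, 0.0571, 1.4571
Σ_{t=1}^{6}(x_t−x̄)(x_{t+1}−x̄) = -27.7190
γ_1 = -27.7190 / 7 = -3.960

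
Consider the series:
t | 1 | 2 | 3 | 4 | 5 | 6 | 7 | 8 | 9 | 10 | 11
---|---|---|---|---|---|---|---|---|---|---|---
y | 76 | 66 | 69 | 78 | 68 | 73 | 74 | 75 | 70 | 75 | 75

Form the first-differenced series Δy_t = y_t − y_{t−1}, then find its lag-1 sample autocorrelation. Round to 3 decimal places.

-0.453

First differences Δy: -10, 3, 9, -10, 5, 1, 1, -5, 5, 0
Mean of differences = -0.1000
Numerator Σ(Δy_t−Δȳ)(Δy_{t+1}−Δȳ) = -166.1100
Denominator Σ(Δy_t−Δȳ)² = 366.9000
r_1(Δy) = -166.1100 / 366.9000 = -0.453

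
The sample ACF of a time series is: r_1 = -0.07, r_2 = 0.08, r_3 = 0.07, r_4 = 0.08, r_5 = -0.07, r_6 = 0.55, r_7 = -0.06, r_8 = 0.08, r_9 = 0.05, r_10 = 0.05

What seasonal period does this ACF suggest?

The largest autocorrelation is r_6 = 0.55; the remaining lags stay at or below 0.08.
The dominant spike at lag 6 indicates a seasonal period of 6.

6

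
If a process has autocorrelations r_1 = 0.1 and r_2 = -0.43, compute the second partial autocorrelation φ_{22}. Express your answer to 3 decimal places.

φ_{22} = (r_2 − r_1²) / (1 − r_1²)
r_1² = (0.1)² = 0.01
Numerator = -0.43 − 0.0100 = -0.4400; denominator = 1 − 0.0100 = 0.9900
φ_{22} = -0.4400 / 0.9900 = -0.444

-0.444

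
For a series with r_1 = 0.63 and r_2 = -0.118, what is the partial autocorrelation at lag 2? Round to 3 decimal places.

-0.854

φ_{22} = (r_2 − r_1²) / (1 − r_1²)
r_1² = (0.63)² = 0.3969
Numerator = -0.118 − 0.3969 = -0.5149; denominator = 1 − 0.3969 = 0.6031
φ_{22} = -0.5149 / 0.6031 = -0.854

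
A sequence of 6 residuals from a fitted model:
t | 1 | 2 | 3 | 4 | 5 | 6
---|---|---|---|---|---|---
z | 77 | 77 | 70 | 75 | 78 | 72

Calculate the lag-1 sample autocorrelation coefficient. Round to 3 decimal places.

Mean z̄ = (77 + 77 + 70 + 75 + 78 + 72)/6 = 74.8333
Deviations from mean: 2.1667, 2.1667, -4.8333, 0.1667, 3.1667, -2.8333
Σ(z_t−z̄)(z_{t+1}−z̄) = (4.6944) + (-10.4722) + (-0.8056) + (0.5278) + (-8.9722) = -15.0278
Denominator Σ(z_t−z̄)² = 50.8333
r_1 = -15.0278 / 50.8333 = -0.296

-0.296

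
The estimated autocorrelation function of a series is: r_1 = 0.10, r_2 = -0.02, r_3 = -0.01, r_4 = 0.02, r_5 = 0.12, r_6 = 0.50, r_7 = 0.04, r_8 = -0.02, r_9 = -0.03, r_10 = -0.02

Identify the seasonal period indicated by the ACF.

The largest autocorrelation is r_6 = 0.50; the remaining lags stay at or below 0.12.
The dominant spike at lag 6 indicates a seasonal period of 6.

6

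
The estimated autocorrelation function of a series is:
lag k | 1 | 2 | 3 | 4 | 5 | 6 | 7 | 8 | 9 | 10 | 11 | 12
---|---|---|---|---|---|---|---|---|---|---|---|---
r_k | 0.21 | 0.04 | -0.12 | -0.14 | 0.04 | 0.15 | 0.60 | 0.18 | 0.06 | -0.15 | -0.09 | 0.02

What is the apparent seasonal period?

The largest autocorrelation is r_7 = 0.60; the remaining lags stay at or below 0.21. The elevated value at lag 1 (0.21), dropping to 0.04 at lag 2, reflects decaying short-term dependence rather than seasonality.
The dominant spike at lag 7 indicates a seasonal period of 7.

7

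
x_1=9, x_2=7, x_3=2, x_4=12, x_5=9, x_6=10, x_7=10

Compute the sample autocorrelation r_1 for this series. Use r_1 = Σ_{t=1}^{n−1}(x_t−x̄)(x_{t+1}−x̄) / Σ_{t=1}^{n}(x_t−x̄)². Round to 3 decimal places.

-0.149

Mean x̄ = (9 + 7 + 2 + 12 + 9 + 10 + 10)/7 = 8.4286
Deviations from mean: 0.5714, -1.4286, -6.4286, 3.5714, 0.5714, 1.5714, 1.5714
Σ(x_t−x̄)(x_{t+1}−x̄) = (-0.8163) + (9.1837) + (-22.9592) + (2.0408) + (0.8980) + (2.4694) = -9.1837
Denominator Σ(x_t−x̄)² = 61.7143
r_1 = -9.1837 / 61.7143 = -0.149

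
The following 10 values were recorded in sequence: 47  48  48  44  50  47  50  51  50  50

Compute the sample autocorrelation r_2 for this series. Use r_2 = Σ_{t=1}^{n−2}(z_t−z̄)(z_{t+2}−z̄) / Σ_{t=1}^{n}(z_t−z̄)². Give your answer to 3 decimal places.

Mean z̄ = (47 + 48 + 48 + 44 + 50 + 47 + 50 + 51 + 50 + 50)/10 = 48.5000
Numerator Σ_{t=1}^{8}(z_t−z̄)(z_{t+2}−z̄) = 13.5000
Denominator Σ(z_t−z̄)² = 40.5000
r_2 = 13.5000 / 40.5000 = 0.333

0.333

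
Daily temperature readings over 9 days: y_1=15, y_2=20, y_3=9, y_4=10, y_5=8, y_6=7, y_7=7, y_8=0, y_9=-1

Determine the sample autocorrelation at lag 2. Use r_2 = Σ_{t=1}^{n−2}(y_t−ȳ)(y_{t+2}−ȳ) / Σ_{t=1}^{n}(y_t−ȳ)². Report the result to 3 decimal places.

Mean ȳ = (15 + 20 + 9 + 10 + 8 + 7 + 7 + 0 − 1)/9 = 8.3333
Σ(y_t−ȳ)(y_{t+2}−ȳ) = (4.4444) + (19.4444) + (-0.2222) + (-2.2222) + (0.4444) + (11.1111) + (12.4444) = 45.4444
Denominator Σ(y_t−ȳ)² = 344.0000
r_2 = 45.4444 / 344.0000 = 0.132

0.132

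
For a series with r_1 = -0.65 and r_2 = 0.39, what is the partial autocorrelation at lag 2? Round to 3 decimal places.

-0.056

φ_{22} = (r_2 − r_1²) / (1 − r_1²)
r_1² = (-0.65)² = 0.4225
Numerator = 0.39 − 0.4225 = -0.0325; denominator = 1 − 0.4225 = 0.5775
φ_{22} = -0.0325 / 0.5775 = -0.056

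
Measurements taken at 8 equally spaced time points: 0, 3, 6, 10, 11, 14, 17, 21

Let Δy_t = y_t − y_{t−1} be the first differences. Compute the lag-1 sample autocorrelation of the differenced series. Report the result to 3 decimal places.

First differences Δy: 3, 3, 4, 1, 3, 3, 4
Mean of differences = 3.0000
Numerator Σ(Δy_t−Δȳ)(Δy_{t+1}−Δȳ) = -2.0000
Denominator Σ(Δy_t−Δȳ)² = 6.0000
r_1(Δy) = -2.0000 / 6.0000 = -0.333

-0.333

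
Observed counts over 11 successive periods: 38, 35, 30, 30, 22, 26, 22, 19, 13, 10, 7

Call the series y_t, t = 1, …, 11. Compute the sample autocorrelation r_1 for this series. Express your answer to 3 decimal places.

Mean ȳ = (38 + 35 + 30 + 30 + 22 + 26 + 22 + 19 + 13 + 10 + 7)/11 = 22.9091
Numerator Σ_{t=1}^{10}(y_t−ȳ)(y_{t+1}−ȳ) = 681.9917
Denominator Σ(y_t−ȳ)² = 1018.9091
r_1 = 681.9917 / 1018.9091 = 0.669

0.669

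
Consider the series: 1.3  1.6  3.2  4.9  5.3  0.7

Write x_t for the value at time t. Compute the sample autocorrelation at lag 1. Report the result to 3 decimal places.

0.107

Mean x̄ = (1.3 + 1.6 + 3.2 + 4.9 + 5.3 + 0.7)/6 = 2.8333
Σ(x_t−x̄)(x_{t+1}−x̄) = (1.8911) + (-0.4522) + (0.7578) + (5.0978) + (-5.2622) = 2.0322
Denominator Σ(x_t−x̄)² = 18.9133
r_1 = 2.0322 / 18.9133 = 0.107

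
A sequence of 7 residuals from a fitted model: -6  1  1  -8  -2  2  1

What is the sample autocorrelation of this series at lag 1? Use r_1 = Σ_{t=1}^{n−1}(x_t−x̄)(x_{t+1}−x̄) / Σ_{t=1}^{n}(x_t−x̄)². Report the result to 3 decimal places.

-0.116

Mean x̄ = (-6 + 1 + 1 − 8 − 2 + 2 + 1)/7 = -1.5714
Deviations from mean: -4.4286, 2.5714, 2.5714, -6.4286, -0.4286, 3.5714, 2.5714
Σ(x_t−x̄)(x_{t+1}−x̄) = (-11.3878) + (6.6122) + (-16.5306) + (2.7551) + (-1.5306) + (9.1837) = -10.8980
Denominator Σ(x_t−x̄)² = 93.7143
r_1 = -10.8980 / 93.7143 = -0.116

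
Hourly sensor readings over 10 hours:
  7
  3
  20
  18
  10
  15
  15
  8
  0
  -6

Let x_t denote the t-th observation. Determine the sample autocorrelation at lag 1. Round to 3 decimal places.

0.376

Mean x̄ = (7 + 3 + 20 + 18 + 10 + 15 + 15 + 8 + 0 − 6)/10 = 9.0000
Numerator Σ_{t=1}^{9}(x_t−x̄)(x_{t+1}−x̄) = 234.0000
Denominator Σ(x_t−x̄)² = 622.0000
r_1 = 234.0000 / 622.0000 = 0.376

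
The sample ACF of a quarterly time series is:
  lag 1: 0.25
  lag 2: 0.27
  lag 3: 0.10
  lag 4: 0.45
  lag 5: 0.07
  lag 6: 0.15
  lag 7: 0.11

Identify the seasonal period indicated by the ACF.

The largest autocorrelation is r_4 = 0.45; the remaining lags stay at or below 0.27.
The dominant spike at lag 4 indicates a seasonal period of 4.

4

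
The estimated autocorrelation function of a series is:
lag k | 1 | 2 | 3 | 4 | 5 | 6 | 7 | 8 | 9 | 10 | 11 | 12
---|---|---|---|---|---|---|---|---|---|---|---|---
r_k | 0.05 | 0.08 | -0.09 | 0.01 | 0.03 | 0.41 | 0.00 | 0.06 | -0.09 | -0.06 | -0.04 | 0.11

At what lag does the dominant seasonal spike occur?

The largest autocorrelation is r_6 = 0.41; the remaining lags stay at or below 0.11.
The dominant spike at lag 6 indicates a seasonal period of 6.

6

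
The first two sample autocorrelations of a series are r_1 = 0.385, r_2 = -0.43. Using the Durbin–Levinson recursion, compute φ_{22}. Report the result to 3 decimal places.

-0.679

φ_{22} = (r_2 − r_1²) / (1 − r_1²)
r_1² = (0.385)² = 0.148225
Numerator = -0.43 − 0.1482 = -0.5782; denominator = 1 − 0.1482 = 0.8518
φ_{22} = -0.5782 / 0.8518 = -0.679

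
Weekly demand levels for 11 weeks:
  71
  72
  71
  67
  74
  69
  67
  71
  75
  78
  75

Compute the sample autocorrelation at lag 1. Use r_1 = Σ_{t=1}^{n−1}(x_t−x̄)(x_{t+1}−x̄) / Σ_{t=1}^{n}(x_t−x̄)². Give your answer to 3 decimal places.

0.345

Mean x̄ = (71 + 72 + 71 + 67 + 74 + 69 + 67 + 71 + 75 + 78 + 75)/11 = 71.8182
Numerator Σ_{t=1}^{10}(x_t−x̄)(x_{t+1}−x̄) = 41.2397
Denominator Σ(x_t−x̄)² = 119.6364
r_1 = 41.2397 / 119.6364 = 0.345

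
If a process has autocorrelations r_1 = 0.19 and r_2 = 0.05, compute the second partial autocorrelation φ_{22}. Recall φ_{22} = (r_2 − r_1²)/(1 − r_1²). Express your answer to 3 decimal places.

φ_{22} = (r_2 − r_1²) / (1 − r_1²)
r_1² = (0.19)² = 0.0361
Numerator = 0.05 − 0.0361 = 0.0139; denominator = 1 − 0.0361 = 0.9639
φ_{22} = 0.0139 / 0.9639 = 0.014

0.014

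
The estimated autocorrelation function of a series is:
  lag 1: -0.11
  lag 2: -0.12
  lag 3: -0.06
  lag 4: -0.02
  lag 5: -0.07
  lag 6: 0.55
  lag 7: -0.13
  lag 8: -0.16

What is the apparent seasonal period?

The largest autocorrelation is r_6 = 0.55; the remaining lags stay at or below -0.02.
The dominant spike at lag 6 indicates a seasonal period of 6.

6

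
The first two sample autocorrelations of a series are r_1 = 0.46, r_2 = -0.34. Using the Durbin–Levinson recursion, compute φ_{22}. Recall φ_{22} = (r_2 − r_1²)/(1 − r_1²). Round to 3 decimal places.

-0.700

φ_{22} = (r_2 − r_1²) / (1 − r_1²)
r_1² = (0.46)² = 0.2116
Numerator = -0.34 − 0.2116 = -0.5516; denominator = 1 − 0.2116 = 0.7884
φ_{22} = -0.5516 / 0.7884 = -0.700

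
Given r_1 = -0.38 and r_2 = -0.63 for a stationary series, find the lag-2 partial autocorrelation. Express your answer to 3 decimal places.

φ_{22} = (r_2 − r_1²) / (1 − r_1²)
r_1² = (-0.38)² = 0.1444
Numerator = -0.63 − 0.1444 = -0.7744; denominator = 1 − 0.1444 = 0.8556
φ_{22} = -0.7744 / 0.8556 = -0.905

-0.905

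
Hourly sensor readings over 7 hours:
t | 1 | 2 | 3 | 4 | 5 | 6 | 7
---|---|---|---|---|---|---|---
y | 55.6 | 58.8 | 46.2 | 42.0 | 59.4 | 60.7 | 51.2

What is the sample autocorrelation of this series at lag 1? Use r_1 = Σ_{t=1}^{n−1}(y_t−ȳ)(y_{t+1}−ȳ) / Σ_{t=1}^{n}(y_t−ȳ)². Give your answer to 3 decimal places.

0.047

Mean ȳ = (55.6 + 58.8 + 46.2 + 42.0 + 59.4 + 60.7 + 51.2)/7 = 53.4143
Deviations from mean: 2.1857, 5.3857, -7.2143, -11.4143, 5.9857, 7.2857, -2.2143
Numerator Σ_{t=1}^{6}(y_t−ȳ)(y_{t+1}−ȳ) = 14.4184
Denominator Σ(y_t−ȳ)² = 309.9286
r_1 = 14.4184 / 309.9286 = 0.047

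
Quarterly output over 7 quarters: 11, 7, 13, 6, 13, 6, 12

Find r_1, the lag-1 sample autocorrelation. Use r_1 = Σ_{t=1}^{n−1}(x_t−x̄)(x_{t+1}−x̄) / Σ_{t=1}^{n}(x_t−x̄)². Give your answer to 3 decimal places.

Mean x̄ = (11 + 7 + 13 + 6 + 13 + 6 + 12)/7 = 9.7143
Deviations from mean: 1.2857, -2.7143, 3.2857, -3.7143, 3.2857, -3.7143, 2.2857
Numerator Σ_{t=1}^{6}(x_t−x̄)(x_{t+1}−x̄) = -57.5102
Denominator Σ(x_t−x̄)² = 63.4286
r_1 = -57.5102 / 63.4286 = -0.907

-0.907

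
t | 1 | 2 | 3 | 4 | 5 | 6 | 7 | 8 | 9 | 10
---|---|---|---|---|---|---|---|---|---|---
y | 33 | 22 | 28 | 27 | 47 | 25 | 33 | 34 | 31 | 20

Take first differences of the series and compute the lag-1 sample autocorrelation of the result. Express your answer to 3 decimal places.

-0.541

First differences Δy: -11, 6, -1, 20, -22, 8, 1, -3, -11
Mean of differences = -1.4444
Numerator Σ(Δy_t−Δȳ)(Δy_{t+1}−Δȳ) = -659.0864
Denominator Σ(Δy_t−Δȳ)² = 1218.2222
r_1(Δy) = -659.0864 / 1218.2222 = -0.541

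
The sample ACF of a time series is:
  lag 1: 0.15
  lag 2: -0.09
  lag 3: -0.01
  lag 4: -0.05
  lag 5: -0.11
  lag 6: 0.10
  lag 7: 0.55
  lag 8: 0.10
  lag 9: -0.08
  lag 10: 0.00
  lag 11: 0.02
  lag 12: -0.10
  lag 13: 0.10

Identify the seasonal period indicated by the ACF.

The largest autocorrelation is r_7 = 0.55; the remaining lags stay at or below 0.15.
The dominant spike at lag 7 indicates a seasonal period of 7.

7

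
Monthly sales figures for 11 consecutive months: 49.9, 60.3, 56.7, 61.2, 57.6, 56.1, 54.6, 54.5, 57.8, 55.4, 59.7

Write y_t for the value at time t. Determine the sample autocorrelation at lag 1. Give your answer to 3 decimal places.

Mean ȳ = (49.9 + 60.3 + 56.7 + 61.2 + 57.6 + 56.1 + 54.6 + 54.5 + 57.8 + 55.4 + 59.7)/11 = 56.7091
Numerator Σ_{t=1}^{10}(y_t−ȳ)(y_{t+1}−ȳ) = -22.8755
Denominator Σ(y_t−ȳ)² = 101.7691
r_1 = -22.8755 / 101.7691 = -0.225

-0.225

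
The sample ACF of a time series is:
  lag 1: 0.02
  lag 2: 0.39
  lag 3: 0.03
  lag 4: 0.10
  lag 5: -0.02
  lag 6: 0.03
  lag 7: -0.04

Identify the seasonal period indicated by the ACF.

2

The largest autocorrelation is r_2 = 0.39; the remaining lags stay at or below 0.10.
The dominant spike at lag 2 indicates a seasonal period of 2.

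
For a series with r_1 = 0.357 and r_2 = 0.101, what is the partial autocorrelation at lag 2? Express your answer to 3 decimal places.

φ_{22} = (r_2 − r_1²) / (1 − r_1²)
r_1² = (0.357)² = 0.127449
Numerator = 0.101 − 0.1274 = -0.0264; denominator = 1 − 0.1274 = 0.8726
φ_{22} = -0.0264 / 0.8726 = -0.030

-0.030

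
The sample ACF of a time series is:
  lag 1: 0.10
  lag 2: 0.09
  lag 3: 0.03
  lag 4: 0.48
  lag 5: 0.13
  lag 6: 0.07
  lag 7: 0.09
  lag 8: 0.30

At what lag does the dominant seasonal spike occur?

The largest autocorrelation is r_4 = 0.48, with a weaker echo at lag 8 (0.30); the remaining lags stay at or below 0.13.
The dominant spike at lag 4 indicates a seasonal period of 4.

4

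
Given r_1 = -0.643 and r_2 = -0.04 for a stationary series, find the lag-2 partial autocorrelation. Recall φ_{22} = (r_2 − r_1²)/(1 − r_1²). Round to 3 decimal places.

-0.773

φ_{22} = (r_2 − r_1²) / (1 − r_1²)
r_1² = (-0.643)² = 0.413449
Numerator = -0.04 − 0.4134 = -0.4534; denominator = 1 − 0.4134 = 0.5866
φ_{22} = -0.4534 / 0.5866 = -0.773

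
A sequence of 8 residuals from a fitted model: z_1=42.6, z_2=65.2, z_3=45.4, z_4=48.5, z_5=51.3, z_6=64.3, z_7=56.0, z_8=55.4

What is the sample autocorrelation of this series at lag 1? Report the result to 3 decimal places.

-0.343

Mean z̄ = (42.6 + 65.2 + 45.4 + 48.5 + 51.3 + 64.3 + 56.0 + 55.4)/8 = 53.5875
Deviations from mean: -10.9875, 11.6125, -8.1875, -5.0875, -2.2875, 10.7125, 2.4125, 1.8125
Σ(z_t−z̄)(z_{t+1}−z̄) = (-127.5923) + (-95.0773) + (41.6539) + (11.6377) + (-24.5048) + (25.8439) + (4.3727) = -163.6664
Denominator Σ(z_t−z̄)² = 477.5888
r_1 = -163.6664 / 477.5888 = -0.343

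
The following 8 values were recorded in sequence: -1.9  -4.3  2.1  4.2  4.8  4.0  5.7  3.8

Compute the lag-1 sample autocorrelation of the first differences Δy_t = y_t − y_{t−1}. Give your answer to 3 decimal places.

First differences Δy: -2.4, 6.4, 2.1, 0.6, -0.8, 1.7, -1.9
Mean of differences = 0.8143
Numerator Σ(Δy_t−Δȳ)(Δy_{t+1}−Δȳ) = -14.5359
Denominator Σ(Δy_t−Δȳ)² = 53.9886
r_1(Δy) = -14.5359 / 53.9886 = -0.269

-0.269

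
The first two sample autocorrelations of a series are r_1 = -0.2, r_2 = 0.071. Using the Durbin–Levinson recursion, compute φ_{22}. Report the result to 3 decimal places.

φ_{22} = (r_2 − r_1²) / (1 − r_1²)
r_1² = (-0.2)² = 0.04
Numerator = 0.071 − 0.0400 = 0.0310; denominator = 1 − 0.0400 = 0.9600
φ_{22} = 0.0310 / 0.9600 = 0.032

0.032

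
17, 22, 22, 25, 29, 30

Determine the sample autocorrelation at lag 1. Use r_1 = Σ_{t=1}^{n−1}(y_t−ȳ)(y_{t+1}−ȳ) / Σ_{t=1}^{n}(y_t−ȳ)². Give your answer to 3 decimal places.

Mean ȳ = (17 + 22 + 22 + 25 + 29 + 30)/6 = 24.1667
Deviations from mean: -7.1667, -2.1667, -2.1667, 0.8333, 4.8333, 5.8333
Σ(y_t−ȳ)(y_{t+1}−ȳ) = (15.5278) + (4.6944) + (-1.8056) + (4.0278) + (28.1944) = 50.6389
Denominator Σ(y_t−ȳ)² = 118.8333
r_1 = 50.6389 / 118.8333 = 0.426

0.426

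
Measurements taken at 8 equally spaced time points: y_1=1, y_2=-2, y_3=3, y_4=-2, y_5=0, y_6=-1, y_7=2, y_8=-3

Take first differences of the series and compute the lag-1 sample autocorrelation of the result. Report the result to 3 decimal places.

-0.711

First differences Δy: -3, 5, -5, 2, -1, 3, -5
Mean of differences = -0.5714
Numerator Σ(Δy_t−Δȳ)(Δy_{t+1}−Δȳ) = -68.0408
Denominator Σ(Δy_t−Δȳ)² = 95.7143
r_1(Δy) = -68.0408 / 95.7143 = -0.711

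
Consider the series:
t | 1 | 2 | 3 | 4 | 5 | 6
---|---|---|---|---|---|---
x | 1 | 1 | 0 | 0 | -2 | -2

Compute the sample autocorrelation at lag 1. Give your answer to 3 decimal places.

0.488

Mean x̄ = (1 + 1 + 0 + 0 − 2 − 2)/6 = -0.3333
Deviations from mean: 1.3333, 1.3333, 0.3333, 0.3333, -1.6667, -1.6667
Σ(x_t−x̄)(x_{t+1}−x̄) = (1.7778) + (0.4444) + (0.1111) + (-0.5556) + (2.7778) = 4.5556
Denominator Σ(x_t−x̄)² = 9.3333
r_1 = 4.5556 / 9.3333 = 0.488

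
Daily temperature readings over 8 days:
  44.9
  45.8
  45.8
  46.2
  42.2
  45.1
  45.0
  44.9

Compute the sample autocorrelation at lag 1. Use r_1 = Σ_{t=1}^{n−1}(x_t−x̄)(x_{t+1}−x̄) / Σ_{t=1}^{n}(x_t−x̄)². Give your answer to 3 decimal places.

Mean x̄ = (44.9 + 45.8 + 45.8 + 46.2 + 42.2 + 45.1 + 45.0 + 44.9)/8 = 44.9875
Deviations from mean: -0.0875, 0.8125, 0.8125, 1.2125, -2.7875, 0.1125, 0.0125, -0.0875
Σ(x_t−x̄)(x_{t+1}−x̄) = (-0.0711) + (0.6602) + (0.9852) + (-3.3798) + (-0.3136) + (0.0014) + (-0.0011) = -2.1189
Denominator Σ(x_t−x̄)² = 10.5888
r_1 = -2.1189 / 10.5888 = -0.200

-0.200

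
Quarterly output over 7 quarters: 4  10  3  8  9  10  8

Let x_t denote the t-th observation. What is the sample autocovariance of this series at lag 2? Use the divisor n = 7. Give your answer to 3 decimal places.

Mean x̄ = (4 + 10 + 3 + 8 + 9 + 10 + 8)/7 = 7.4286
Deviations: -3.4286, 2.5714, -4.4286, 0.5714, 1.5714, 2.5714, 0.5714
Σ_{t=1}^{5}(x_t−x̄)(x_{t+2}−x̄) = 12.0612
γ_2 = 12.0612 / 7 = 1.723

1.723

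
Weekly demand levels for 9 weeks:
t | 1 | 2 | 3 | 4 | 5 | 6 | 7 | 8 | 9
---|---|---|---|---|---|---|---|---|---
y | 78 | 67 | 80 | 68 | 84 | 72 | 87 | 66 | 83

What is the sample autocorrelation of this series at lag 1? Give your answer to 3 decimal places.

Mean ȳ = (78 + 67 + 80 + 68 + 84 + 72 + 87 + 66 + 83)/9 = 76.1111
Numerator Σ_{t=1}^{8}(y_t−ȳ)(y_{t+1}−ȳ) = -405.1235
Denominator Σ(y_t−ȳ)² = 514.8889
r_1 = -405.1235 / 514.8889 = -0.787

-0.787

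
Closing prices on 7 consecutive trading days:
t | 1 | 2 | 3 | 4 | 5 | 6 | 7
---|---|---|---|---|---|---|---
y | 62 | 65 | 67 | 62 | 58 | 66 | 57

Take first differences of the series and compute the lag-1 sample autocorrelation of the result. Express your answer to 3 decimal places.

-0.451

First differences Δy: 3, 2, -5, -4, 8, -9
Mean of differences = -0.8333
Numerator Σ(Δy_t−Δȳ)(Δy_{t+1}−Δȳ) = -87.8611
Denominator Σ(Δy_t−Δȳ)² = 194.8333
r_1(Δy) = -87.8611 / 194.8333 = -0.451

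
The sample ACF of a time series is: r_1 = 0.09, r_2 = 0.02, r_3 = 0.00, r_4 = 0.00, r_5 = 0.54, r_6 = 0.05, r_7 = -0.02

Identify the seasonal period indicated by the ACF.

The largest autocorrelation is r_5 = 0.54; the remaining lags stay at or below 0.09.
The dominant spike at lag 5 indicates a seasonal period of 5.

5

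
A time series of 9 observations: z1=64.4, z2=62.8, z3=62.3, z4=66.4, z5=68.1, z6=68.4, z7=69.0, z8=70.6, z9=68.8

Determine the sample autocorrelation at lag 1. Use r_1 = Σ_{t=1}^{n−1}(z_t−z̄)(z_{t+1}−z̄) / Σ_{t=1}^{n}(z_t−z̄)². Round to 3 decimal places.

Mean z̄ = (64.4 + 62.8 + 62.3 + 66.4 + 68.1 + 68.4 + 69.0 + 70.6 + 68.8)/9 = 66.7556
Numerator Σ_{t=1}^{8}(z_t−z̄)(z_{t+1}−z̄) = 50.4380
Denominator Σ(z_t−z̄)² = 69.6822
r_1 = 50.4380 / 69.6822 = 0.724

0.724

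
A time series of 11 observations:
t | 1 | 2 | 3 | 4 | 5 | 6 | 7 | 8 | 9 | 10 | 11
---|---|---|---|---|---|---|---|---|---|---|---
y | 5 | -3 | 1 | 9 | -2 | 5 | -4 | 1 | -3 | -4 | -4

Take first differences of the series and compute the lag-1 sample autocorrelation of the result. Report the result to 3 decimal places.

First differences Δy: -8, 4, 8, -11, 7, -9, 5, -4, -1, 0
Mean of differences = -0.9000
Numerator Σ(Δy_t−Δȳ)(Δy_{t+1}−Δȳ) = -290.7100
Denominator Σ(Δy_t−Δȳ)² = 428.9000
r_1(Δy) = -290.7100 / 428.9000 = -0.678

-0.678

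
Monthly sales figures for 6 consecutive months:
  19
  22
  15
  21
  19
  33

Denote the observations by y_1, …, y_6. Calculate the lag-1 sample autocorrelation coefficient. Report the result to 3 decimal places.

-0.153

Mean ȳ = (19 + 22 + 15 + 21 + 19 + 33)/6 = 21.5000
Deviations from mean: -2.5000, 0.5000, -6.5000, -0.5000, -2.5000, 11.5000
Numerator Σ_{t=1}^{5}(y_t−ȳ)(y_{t+1}−ȳ) = -28.7500
Denominator Σ(y_t−ȳ)² = 187.5000
r_1 = -28.7500 / 187.5000 = -0.153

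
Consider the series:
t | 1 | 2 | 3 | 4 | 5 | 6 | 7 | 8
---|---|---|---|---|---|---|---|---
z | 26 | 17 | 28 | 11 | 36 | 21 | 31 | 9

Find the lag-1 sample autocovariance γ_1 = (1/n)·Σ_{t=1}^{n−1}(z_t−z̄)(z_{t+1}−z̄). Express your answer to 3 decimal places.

-51.830

Mean z̄ = (26 + 17 + 28 + 11 + 36 + 21 + 31 + 9)/8 = 22.3750
Deviations: 3.6250, -5.3750, 5.6250, -11.3750, 13.6250, -1.3750, 8.6250, -13.3750
Σ_{t=1}^{7}(z_t−z̄)(z_{t+1}−z̄) = -414.6406
γ_1 = -414.6406 / 8 = -51.830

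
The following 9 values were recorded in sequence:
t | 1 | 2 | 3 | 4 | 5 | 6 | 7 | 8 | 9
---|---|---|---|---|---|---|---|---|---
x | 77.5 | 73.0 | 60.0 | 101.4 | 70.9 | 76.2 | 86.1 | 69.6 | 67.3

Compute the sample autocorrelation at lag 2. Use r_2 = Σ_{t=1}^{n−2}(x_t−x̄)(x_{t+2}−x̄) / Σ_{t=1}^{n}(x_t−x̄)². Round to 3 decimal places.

Mean x̄ = (77.5 + 73.0 + 60.0 + 101.4 + 70.9 + 76.2 + 86.1 + 69.6 + 67.3)/9 = 75.7778
Σ(x_t−x̄)(x_{t+2}−x̄) = (-27.1728) + (-71.1728) + (76.9605) + (10.8183) + (-50.3495) + (-2.6084) + (-87.5095) = -151.0343
Denominator Σ(x_t−x̄)² = 1156.6756
r_2 = -151.0343 / 1156.6756 = -0.131

-0.131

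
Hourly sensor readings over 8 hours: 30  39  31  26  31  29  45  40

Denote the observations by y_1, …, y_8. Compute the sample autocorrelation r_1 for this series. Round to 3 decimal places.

Mean ȳ = (30 + 39 + 31 + 26 + 31 + 29 + 45 + 40)/8 = 33.8750
Deviations from mean: -3.8750, 5.1250, -2.8750, -7.8750, -2.8750, -4.8750, 11.1250, 6.1250
Numerator Σ_{t=1}^{7}(y_t−ȳ)(y_{t+1}−ȳ) = 38.6094
Denominator Σ(y_t−ȳ)² = 304.8750
r_1 = 38.6094 / 304.8750 = 0.127

0.127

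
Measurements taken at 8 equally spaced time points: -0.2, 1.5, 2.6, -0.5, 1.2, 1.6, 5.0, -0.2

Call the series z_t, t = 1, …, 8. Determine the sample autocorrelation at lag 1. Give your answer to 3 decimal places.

Mean z̄ = (-0.2 + 1.5 + 2.6 − 0.5 + 1.2 + 1.6 + 5.0 − 0.2)/8 = 1.3750
Σ(z_t−z̄)(z_{t+1}−z̄) = (-0.1969) + (0.1531) + (-2.2969) + (0.3281) + (-0.0394) + (0.8156) + (-5.7094) = -6.9456
Denominator Σ(z_t−z̄)² = 23.2150
r_1 = -6.9456 / 23.2150 = -0.299

-0.299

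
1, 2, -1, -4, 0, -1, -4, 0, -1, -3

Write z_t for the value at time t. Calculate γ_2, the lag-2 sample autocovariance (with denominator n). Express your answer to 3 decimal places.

Mean z̄ = (1 + 2 − 1 − 4 + 0 − 1 − 4 + 0 − 1 − 3)/10 = -1.1000
Σ_{t=1}^{8}(z_t−z̄)(z_{t+2}−z̄) = -14.4200
γ_2 = -14.4200 / 10 = -1.442

-1.442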